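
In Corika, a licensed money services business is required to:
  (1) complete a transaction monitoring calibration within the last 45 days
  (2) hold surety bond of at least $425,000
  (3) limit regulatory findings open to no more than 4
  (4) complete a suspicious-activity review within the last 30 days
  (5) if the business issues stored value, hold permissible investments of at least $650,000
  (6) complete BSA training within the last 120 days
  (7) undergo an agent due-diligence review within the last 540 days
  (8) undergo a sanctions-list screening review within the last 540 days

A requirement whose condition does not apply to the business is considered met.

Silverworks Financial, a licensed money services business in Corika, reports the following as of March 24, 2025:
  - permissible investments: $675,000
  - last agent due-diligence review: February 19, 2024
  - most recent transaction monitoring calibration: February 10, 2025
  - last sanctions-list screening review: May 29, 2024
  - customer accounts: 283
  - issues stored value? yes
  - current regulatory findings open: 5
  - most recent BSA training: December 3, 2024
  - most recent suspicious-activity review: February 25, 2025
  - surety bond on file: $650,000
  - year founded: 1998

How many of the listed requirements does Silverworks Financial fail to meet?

1

1. transaction monitoring calibration 42 days ago vs limit 45 → met
2. surety bond $650,000 ≥ $425,000 → met
3. regulatory findings open 5 > 4 → not met
4. suspicious-activity review 27 days ago vs limit 30 → met
5. condition 'issues stored value' holds; permissible investments $675,000 ≥ $650,000 → met
6. BSA training 111 days ago vs limit 120 → met
7. agent due-diligence review 399 days ago vs limit 540 → met
8. sanctions-list screening review 299 days ago vs limit 540 → met
Not met: 1 of 8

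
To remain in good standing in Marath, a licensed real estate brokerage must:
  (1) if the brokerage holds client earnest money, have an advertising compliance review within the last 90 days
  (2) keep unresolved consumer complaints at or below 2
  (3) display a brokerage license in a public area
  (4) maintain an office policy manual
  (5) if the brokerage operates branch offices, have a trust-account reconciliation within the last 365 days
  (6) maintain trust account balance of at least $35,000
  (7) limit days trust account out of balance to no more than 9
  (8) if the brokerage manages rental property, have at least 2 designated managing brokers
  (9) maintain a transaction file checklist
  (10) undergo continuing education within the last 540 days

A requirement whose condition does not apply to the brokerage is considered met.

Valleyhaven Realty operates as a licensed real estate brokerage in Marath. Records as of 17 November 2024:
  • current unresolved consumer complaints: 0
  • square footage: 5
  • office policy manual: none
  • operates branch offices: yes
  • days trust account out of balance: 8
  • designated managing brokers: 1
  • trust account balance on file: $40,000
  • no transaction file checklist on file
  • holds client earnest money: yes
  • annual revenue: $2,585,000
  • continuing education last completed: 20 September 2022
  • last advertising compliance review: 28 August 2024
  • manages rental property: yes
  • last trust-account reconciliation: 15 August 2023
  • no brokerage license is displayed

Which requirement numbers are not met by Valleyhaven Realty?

1. condition 'holds client earnest money' holds; advertising compliance review 81 days ago vs limit 90 → met
2. unresolved consumer complaints 0 ≤ 2 → met
3. brokerage license absent → not met
4. office policy manual absent → not met
5. condition 'operates branch offices' holds; trust-account reconciliation 460 days ago vs limit 365 → not met
6. trust account balance $40,000 ≥ $35,000 → met
7. days trust account out of balance 8 ≤ 9 → met
8. condition 'manages rental property' holds; designated managing brokers 1 < 2 → not met
9. transaction file checklist absent → not met
10. continuing education 789 days ago vs limit 540 → not met
Not met: 3, 4, 5, 8, 9, 10

3, 4, 5, 8, 9, 10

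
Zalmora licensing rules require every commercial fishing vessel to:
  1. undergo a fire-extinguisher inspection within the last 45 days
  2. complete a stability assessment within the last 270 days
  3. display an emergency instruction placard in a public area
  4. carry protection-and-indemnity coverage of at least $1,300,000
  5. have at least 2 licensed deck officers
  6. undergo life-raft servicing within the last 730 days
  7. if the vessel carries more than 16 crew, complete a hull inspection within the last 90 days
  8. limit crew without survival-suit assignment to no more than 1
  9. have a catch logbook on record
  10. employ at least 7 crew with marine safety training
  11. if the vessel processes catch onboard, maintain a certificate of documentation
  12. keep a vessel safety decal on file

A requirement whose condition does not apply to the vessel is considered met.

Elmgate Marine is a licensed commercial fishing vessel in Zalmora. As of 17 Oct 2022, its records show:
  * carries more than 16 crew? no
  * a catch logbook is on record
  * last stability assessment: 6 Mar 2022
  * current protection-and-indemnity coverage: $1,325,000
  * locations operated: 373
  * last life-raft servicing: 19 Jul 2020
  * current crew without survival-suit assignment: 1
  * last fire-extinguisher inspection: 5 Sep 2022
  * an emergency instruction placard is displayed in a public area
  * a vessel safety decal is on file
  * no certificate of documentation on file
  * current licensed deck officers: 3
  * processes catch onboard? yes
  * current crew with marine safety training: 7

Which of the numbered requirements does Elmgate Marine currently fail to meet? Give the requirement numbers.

1. fire-extinguisher inspection 42 days ago vs limit 45 → met
2. stability assessment 225 days ago vs limit 270 → met
3. emergency instruction placard present → met
4. protection-and-indemnity coverage $1,325,000 ≥ $1,300,000 → met
5. licensed deck officers 3 ≥ 2 → met
6. life-raft servicing 820 days ago vs limit 730 → not met
7. condition 'carries more than 16 crew' does not hold → requirement n/a → met
8. crew without survival-suit assignment 1 ≤ 1 → met
9. catch logbook present → met
10. crew with marine safety training 7 ≥ 7 → met
11. condition 'processes catch onboard' holds; certificate of documentation absent → not met
12. vessel safety decal present → met
Not met: 6, 11

6, 11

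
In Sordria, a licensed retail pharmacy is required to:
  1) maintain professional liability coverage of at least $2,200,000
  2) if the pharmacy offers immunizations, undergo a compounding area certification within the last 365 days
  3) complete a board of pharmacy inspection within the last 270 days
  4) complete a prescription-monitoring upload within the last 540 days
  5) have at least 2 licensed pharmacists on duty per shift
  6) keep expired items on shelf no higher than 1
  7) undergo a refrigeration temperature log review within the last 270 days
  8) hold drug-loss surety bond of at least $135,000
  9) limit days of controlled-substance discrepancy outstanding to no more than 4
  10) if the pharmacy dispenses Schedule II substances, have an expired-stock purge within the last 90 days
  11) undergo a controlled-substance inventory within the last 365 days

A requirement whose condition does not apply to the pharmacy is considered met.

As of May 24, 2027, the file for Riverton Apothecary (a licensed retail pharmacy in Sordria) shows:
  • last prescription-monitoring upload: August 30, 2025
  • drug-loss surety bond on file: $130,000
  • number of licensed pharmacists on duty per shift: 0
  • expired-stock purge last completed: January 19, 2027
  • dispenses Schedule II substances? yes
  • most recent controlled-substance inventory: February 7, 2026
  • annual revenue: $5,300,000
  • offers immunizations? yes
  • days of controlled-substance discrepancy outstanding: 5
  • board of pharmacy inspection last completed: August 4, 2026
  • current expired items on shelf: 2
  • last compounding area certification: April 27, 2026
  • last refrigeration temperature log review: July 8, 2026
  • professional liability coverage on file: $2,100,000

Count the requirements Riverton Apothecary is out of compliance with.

11

1. professional liability coverage $2,100,000 < $2,200,000 → not met
2. condition 'offers immunizations' holds; compounding area certification 392 days ago vs limit 365 → not met
3. board of pharmacy inspection 293 days ago vs limit 270 → not met
4. prescription-monitoring upload 632 days ago vs limit 540 → not met
5. licensed pharmacists on duty per shift 0 < 2 → not met
6. expired items on shelf 2 > 1 → not met
7. refrigeration temperature log review 320 days ago vs limit 270 → not met
8. drug-loss surety bond $130,000 < $135,000 → not met
9. days of controlled-substance discrepancy outstanding 5 > 4 → not met
10. condition 'dispenses Schedule II substances' holds; expired-stock purge 125 days ago vs limit 90 → not met
11. controlled-substance inventory 471 days ago vs limit 365 → not met
Not met: 11 of 11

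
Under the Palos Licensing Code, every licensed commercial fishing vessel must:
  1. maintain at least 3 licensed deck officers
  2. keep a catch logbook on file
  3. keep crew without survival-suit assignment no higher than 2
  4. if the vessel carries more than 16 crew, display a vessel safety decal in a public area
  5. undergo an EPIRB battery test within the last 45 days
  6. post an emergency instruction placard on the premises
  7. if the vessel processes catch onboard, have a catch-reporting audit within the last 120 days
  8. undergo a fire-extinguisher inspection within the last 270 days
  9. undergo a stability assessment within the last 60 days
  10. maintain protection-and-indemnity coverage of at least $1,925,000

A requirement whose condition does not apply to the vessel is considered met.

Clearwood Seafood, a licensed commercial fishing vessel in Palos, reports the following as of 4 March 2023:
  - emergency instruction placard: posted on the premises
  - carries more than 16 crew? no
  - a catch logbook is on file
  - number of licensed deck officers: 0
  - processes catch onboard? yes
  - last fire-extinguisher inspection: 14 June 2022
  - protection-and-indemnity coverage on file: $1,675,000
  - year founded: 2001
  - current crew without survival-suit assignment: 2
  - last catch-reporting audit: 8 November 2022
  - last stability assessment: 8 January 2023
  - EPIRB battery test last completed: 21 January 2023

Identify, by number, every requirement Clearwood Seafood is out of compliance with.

1. licensed deck officers 0 < 3 → not met
2. catch logbook present → met
3. crew without survival-suit assignment 2 ≤ 2 → met
4. condition 'carries more than 16 crew' does not hold → requirement n/a → met
5. EPIRB battery test 42 days ago vs limit 45 → met
6. emergency instruction placard present → met
7. condition 'processes catch onboard' holds; catch-reporting audit 116 days ago vs limit 120 → met
8. fire-extinguisher inspection 263 days ago vs limit 270 → met
9. stability assessment 55 days ago vs limit 60 → met
10. protection-and-indemnity coverage $1,675,000 < $1,925,000 → not met
Not met: 1, 10

1, 10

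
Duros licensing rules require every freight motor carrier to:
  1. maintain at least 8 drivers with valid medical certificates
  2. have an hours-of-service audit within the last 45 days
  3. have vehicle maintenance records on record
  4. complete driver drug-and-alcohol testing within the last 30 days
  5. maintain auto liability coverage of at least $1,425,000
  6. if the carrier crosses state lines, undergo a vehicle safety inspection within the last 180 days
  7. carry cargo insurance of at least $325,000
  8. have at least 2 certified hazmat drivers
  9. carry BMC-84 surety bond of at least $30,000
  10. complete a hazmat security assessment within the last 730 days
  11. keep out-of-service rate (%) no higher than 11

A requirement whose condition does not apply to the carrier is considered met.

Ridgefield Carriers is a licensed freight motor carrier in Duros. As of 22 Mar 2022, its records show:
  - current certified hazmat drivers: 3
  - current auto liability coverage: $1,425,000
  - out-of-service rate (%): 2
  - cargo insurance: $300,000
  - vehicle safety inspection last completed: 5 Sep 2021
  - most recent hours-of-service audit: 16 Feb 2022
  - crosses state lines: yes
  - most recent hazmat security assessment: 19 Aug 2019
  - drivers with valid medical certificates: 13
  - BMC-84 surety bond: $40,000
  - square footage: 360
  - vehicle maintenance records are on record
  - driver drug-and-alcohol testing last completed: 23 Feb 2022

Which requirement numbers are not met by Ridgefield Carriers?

1. drivers with valid medical certificates 13 ≥ 8 → met
2. hours-of-service audit 34 days ago vs limit 45 → met
3. vehicle maintenance records present → met
4. driver drug-and-alcohol testing 27 days ago vs limit 30 → met
5. auto liability coverage $1,425,000 ≥ $1,425,000 → met
6. condition 'crosses state lines' holds; vehicle safety inspection 198 days ago vs limit 180 → not met
7. cargo insurance $300,000 < $325,000 → not met
8. certified hazmat drivers 3 ≥ 2 → met
9. BMC-84 surety bond $40,000 ≥ $30,000 → met
10. hazmat security assessment 946 days ago vs limit 730 → not met
11. out-of-service rate (%) 2 ≤ 11 → met
Not met: 6, 7, 10

6, 7, 10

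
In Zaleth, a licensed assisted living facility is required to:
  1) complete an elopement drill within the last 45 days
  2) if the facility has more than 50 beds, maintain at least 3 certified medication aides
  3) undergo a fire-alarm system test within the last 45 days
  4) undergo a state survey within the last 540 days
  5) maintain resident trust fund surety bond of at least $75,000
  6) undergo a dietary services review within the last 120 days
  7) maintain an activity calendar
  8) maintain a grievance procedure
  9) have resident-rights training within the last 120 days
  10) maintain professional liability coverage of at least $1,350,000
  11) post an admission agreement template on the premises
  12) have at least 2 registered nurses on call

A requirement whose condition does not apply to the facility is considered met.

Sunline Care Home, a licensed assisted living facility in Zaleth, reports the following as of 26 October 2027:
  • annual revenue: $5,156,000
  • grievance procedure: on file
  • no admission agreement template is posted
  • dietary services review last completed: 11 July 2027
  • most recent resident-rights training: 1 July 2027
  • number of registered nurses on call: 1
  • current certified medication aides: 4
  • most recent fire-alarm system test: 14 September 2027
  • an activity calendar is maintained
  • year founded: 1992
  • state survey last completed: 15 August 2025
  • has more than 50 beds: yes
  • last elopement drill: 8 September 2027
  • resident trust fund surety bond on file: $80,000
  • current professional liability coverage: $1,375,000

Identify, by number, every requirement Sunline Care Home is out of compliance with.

1, 4, 11, 12

1. elopement drill 48 days ago vs limit 45 → not met
2. condition 'has more than 50 beds' holds; certified medication aides 4 ≥ 3 → met
3. fire-alarm system test 42 days ago vs limit 45 → met
4. state survey 802 days ago vs limit 540 → not met
5. resident trust fund surety bond $80,000 ≥ $75,000 → met
6. dietary services review 107 days ago vs limit 120 → met
7. activity calendar present → met
8. grievance procedure present → met
9. resident-rights training 117 days ago vs limit 120 → met
10. professional liability coverage $1,375,000 ≥ $1,350,000 → met
11. admission agreement template absent → not met
12. registered nurses on call 1 < 2 → not met
Not met: 1, 4, 11, 12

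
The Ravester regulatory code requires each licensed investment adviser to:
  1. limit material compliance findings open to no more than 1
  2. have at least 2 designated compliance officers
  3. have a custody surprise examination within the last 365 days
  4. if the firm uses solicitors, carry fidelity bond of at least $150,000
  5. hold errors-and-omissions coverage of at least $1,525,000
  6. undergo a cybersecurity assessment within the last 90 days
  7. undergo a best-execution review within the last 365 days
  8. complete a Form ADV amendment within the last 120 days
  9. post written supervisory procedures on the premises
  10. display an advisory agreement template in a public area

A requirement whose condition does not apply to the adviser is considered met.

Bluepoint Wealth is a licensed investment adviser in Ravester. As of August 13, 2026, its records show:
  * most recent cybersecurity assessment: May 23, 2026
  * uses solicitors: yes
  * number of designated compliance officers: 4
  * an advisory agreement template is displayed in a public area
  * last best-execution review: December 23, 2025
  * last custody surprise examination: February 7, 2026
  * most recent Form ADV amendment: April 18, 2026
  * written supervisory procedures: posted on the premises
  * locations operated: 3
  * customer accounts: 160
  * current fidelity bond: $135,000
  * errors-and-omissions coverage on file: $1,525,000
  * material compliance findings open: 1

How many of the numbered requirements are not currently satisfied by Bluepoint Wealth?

1

1. material compliance findings open 1 ≤ 1 → met
2. designated compliance officers 4 ≥ 2 → met
3. custody surprise examination 187 days ago vs limit 365 → met
4. condition 'uses solicitors' holds; fidelity bond $135,000 < $150,000 → not met
5. errors-and-omissions coverage $1,525,000 ≥ $1,525,000 → met
6. cybersecurity assessment 82 days ago vs limit 90 → met
7. best-execution review 233 days ago vs limit 365 → met
8. Form ADV amendment 117 days ago vs limit 120 → met
9. written supervisory procedures present → met
10. advisory agreement template present → met
Not met: 1 of 10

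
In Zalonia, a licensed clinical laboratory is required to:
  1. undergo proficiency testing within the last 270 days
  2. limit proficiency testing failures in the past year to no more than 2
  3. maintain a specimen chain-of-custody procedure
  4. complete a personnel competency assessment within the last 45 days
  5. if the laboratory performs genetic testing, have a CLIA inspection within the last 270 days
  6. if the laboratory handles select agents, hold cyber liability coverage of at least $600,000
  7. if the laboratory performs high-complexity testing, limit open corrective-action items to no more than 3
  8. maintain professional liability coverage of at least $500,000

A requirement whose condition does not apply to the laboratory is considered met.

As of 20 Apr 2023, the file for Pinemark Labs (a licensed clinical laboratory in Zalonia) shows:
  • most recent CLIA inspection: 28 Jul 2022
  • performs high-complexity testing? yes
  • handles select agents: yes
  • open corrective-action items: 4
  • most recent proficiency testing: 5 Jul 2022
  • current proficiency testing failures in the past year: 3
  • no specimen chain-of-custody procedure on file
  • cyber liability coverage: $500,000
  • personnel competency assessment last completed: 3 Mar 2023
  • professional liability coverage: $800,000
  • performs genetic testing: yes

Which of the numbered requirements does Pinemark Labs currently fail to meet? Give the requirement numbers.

1, 2, 3, 4, 6, 7

1. proficiency testing 289 days ago vs limit 270 → not met
2. proficiency testing failures in the past year 3 > 2 → not met
3. specimen chain-of-custody procedure absent → not met
4. personnel competency assessment 48 days ago vs limit 45 → not met
5. condition 'performs genetic testing' holds; CLIA inspection 266 days ago vs limit 270 → met
6. condition 'handles select agents' holds; cyber liability coverage $500,000 < $600,000 → not met
7. condition 'performs high-complexity testing' holds; open corrective-action items 4 > 3 → not met
8. professional liability coverage $800,000 ≥ $500,000 → met
Not met: 1, 2, 3, 4, 6, 7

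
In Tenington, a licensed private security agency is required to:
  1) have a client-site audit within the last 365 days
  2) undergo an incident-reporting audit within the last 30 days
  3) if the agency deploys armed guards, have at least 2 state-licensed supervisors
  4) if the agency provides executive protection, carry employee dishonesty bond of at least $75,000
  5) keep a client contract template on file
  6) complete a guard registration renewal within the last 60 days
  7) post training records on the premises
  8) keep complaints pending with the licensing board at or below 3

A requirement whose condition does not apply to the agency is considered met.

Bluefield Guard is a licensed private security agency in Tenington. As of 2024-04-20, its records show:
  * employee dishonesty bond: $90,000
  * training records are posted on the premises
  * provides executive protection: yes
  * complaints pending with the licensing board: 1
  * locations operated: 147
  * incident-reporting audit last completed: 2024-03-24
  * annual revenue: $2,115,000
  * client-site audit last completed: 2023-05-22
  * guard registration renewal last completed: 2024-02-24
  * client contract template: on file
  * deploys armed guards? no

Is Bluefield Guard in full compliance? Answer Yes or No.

1. client-site audit 334 days ago vs limit 365 → met
2. incident-reporting audit 27 days ago vs limit 30 → met
3. condition 'deploys armed guards' does not hold → requirement n/a → met
4. condition 'provides executive protection' holds; employee dishonesty bond $90,000 ≥ $75,000 → met
5. client contract template present → met
6. guard registration renewal 56 days ago vs limit 60 → met
7. training records present → met
8. complaints pending with the licensing board 1 ≤ 3 → met
All met.

Yes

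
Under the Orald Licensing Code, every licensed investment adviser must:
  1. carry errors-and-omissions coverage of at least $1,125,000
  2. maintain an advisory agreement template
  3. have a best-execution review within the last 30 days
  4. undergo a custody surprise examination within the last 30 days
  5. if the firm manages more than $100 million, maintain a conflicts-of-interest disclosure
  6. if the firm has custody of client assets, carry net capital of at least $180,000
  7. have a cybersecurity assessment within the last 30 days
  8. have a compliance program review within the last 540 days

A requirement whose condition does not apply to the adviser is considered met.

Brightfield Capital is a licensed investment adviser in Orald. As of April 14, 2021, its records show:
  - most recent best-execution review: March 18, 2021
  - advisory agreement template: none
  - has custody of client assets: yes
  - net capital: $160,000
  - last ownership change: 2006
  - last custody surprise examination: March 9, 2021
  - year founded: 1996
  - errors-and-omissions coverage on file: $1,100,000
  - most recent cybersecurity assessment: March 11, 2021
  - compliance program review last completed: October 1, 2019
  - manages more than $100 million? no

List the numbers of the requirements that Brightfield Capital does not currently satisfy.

1, 2, 4, 6, 7, 8

1. errors-and-omissions coverage $1,100,000 < $1,125,000 → not met
2. advisory agreement template absent → not met
3. best-execution review 27 days ago vs limit 30 → met
4. custody surprise examination 36 days ago vs limit 30 → not met
5. condition 'manages more than $100 million' does not hold → requirement n/a → met
6. condition 'has custody of client assets' holds; net capital $160,000 < $180,000 → not met
7. cybersecurity assessment 34 days ago vs limit 30 → not met
8. compliance program review 561 days ago vs limit 540 → not met
Not met: 1, 2, 4, 6, 7, 8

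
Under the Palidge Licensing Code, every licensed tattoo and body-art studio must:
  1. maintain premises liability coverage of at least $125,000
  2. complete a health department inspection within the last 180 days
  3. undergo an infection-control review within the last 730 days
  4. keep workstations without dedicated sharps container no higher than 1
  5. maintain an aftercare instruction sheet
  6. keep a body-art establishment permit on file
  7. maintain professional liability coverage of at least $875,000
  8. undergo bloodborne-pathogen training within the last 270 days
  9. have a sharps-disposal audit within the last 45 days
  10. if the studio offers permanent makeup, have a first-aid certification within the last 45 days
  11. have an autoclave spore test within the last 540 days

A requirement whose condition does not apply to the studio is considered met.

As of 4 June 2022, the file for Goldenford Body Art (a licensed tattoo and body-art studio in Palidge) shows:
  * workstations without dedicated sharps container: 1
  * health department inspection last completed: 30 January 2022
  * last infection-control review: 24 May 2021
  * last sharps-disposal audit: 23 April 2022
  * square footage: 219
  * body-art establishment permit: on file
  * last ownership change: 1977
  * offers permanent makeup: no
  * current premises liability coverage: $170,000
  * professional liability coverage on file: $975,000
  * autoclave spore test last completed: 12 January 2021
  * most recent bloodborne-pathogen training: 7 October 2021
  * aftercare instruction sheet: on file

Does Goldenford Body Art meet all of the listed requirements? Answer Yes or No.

1. premises liability coverage $170,000 ≥ $125,000 → met
2. health department inspection 125 days ago vs limit 180 → met
3. infection-control review 376 days ago vs limit 730 → met
4. workstations without dedicated sharps container 1 ≤ 1 → met
5. aftercare instruction sheet present → met
6. body-art establishment permit present → met
7. professional liability coverage $975,000 ≥ $875,000 → met
8. bloodborne-pathogen training 240 days ago vs limit 270 → met
9. sharps-disposal audit 42 days ago vs limit 45 → met
10. condition 'offers permanent makeup' does not hold → requirement n/a → met
11. autoclave spore test 508 days ago vs limit 540 → met
All met.

Yes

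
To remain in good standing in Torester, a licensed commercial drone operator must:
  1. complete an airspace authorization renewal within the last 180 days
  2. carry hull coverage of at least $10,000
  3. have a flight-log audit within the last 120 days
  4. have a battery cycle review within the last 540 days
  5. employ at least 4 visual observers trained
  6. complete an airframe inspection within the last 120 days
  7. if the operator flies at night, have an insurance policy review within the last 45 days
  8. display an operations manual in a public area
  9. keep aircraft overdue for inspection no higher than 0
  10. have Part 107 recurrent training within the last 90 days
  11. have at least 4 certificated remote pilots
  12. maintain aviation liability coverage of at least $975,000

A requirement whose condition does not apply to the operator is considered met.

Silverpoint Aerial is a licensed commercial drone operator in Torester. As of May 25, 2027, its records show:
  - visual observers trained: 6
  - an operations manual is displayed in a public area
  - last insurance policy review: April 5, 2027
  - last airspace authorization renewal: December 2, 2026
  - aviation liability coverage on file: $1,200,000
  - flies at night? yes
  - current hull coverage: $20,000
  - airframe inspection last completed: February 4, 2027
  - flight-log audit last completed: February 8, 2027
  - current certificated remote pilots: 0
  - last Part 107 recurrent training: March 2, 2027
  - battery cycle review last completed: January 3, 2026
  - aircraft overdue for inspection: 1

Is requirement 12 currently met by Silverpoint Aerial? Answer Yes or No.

Yes

12. aviation liability coverage $1,200,000 ≥ $975,000 → met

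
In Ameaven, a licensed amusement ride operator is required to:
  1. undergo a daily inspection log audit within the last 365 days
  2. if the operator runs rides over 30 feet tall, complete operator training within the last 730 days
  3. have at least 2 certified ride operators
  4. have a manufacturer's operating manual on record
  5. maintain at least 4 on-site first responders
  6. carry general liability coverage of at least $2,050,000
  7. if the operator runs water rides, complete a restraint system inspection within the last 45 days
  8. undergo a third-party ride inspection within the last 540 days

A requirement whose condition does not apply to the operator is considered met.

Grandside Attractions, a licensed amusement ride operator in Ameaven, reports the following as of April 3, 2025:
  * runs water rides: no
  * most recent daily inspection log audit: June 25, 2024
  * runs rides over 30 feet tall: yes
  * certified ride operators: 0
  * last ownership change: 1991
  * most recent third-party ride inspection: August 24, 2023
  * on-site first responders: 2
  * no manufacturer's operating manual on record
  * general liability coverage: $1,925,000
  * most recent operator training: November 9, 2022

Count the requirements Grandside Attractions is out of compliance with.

1. daily inspection log audit 282 days ago vs limit 365 → met
2. condition 'runs rides over 30 feet tall' holds; operator training 876 days ago vs limit 730 → not met
3. certified ride operators 0 < 2 → not met
4. manufacturer's operating manual absent → not met
5. on-site first responders 2 < 4 → not met
6. general liability coverage $1,925,000 < $2,050,000 → not met
7. condition 'runs water rides' does not hold → requirement n/a → met
8. third-party ride inspection 588 days ago vs limit 540 → not met
Not met: 6 of 8

6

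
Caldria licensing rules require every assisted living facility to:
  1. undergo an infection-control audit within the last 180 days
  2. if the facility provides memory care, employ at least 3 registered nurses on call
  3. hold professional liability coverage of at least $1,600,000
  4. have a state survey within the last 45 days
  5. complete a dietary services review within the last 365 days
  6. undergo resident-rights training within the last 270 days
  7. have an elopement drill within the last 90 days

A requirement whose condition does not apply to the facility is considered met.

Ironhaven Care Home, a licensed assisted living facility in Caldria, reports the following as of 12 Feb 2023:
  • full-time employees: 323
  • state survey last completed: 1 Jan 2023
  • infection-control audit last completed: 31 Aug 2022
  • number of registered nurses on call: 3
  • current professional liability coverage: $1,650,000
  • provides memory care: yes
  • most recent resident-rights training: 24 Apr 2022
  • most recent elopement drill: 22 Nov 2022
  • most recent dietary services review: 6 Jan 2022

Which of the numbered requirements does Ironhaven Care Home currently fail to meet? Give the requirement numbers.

1. infection-control audit 165 days ago vs limit 180 → met
2. condition 'provides memory care' holds; registered nurses on call 3 ≥ 3 → met
3. professional liability coverage $1,650,000 ≥ $1,600,000 → met
4. state survey 42 days ago vs limit 45 → met
5. dietary services review 402 days ago vs limit 365 → not met
6. resident-rights training 294 days ago vs limit 270 → not met
7. elopement drill 82 days ago vs limit 90 → met
Not met: 5, 6

5, 6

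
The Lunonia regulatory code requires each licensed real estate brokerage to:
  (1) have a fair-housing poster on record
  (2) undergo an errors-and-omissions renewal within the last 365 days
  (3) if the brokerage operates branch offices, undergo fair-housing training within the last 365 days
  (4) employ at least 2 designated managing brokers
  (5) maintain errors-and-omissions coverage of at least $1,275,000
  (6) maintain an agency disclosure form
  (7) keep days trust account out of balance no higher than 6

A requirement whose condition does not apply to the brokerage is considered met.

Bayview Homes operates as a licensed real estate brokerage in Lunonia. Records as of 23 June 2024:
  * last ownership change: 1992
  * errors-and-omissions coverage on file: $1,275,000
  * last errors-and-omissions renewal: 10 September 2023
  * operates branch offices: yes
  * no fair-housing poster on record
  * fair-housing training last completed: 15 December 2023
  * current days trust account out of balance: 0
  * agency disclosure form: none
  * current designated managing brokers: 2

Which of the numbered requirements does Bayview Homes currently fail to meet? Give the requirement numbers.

1, 6

1. fair-housing poster absent → not met
2. errors-and-omissions renewal 287 days ago vs limit 365 → met
3. condition 'operates branch offices' holds; fair-housing training 191 days ago vs limit 365 → met
4. designated managing brokers 2 ≥ 2 → met
5. errors-and-omissions coverage $1,275,000 ≥ $1,275,000 → met
6. agency disclosure form absent → not met
7. days trust account out of balance 0 ≤ 6 → met
Not met: 1, 6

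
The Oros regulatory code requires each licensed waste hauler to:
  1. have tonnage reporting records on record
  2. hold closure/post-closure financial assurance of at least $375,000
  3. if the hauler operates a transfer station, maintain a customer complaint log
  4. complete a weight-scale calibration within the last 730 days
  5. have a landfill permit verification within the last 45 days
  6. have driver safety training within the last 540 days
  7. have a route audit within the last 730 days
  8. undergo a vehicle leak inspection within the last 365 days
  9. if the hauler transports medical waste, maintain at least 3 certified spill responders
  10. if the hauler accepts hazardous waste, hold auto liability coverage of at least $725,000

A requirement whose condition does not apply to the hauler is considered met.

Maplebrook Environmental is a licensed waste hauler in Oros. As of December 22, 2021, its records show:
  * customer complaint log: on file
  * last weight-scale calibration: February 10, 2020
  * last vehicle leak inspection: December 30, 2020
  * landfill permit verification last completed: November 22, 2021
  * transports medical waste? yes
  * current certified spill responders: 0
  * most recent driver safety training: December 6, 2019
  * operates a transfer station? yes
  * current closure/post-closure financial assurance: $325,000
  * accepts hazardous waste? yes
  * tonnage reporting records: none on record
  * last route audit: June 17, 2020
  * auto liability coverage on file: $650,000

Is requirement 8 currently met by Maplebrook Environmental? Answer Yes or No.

Yes

8. vehicle leak inspection 357 days ago vs limit 365 → met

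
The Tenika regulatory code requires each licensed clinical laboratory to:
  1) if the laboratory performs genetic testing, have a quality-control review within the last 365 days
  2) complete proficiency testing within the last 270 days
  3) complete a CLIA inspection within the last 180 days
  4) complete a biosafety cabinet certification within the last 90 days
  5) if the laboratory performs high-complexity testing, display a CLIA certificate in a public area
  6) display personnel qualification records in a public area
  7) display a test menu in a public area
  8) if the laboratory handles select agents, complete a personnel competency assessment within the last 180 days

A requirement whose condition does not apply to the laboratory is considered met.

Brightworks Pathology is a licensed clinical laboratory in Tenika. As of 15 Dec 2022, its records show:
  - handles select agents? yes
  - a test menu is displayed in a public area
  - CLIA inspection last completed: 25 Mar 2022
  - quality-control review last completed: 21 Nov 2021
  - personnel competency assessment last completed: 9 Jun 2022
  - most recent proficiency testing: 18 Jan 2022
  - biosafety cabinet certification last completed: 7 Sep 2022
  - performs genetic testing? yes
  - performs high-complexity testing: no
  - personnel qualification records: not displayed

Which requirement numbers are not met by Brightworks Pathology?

1, 2, 3, 4, 6, 8

1. condition 'performs genetic testing' holds; quality-control review 389 days ago vs limit 365 → not met
2. proficiency testing 331 days ago vs limit 270 → not met
3. CLIA inspection 265 days ago vs limit 180 → not met
4. biosafety cabinet certification 99 days ago vs limit 90 → not met
5. condition 'performs high-complexity testing' does not hold → requirement n/a → met
6. personnel qualification records absent → not met
7. test menu present → met
8. condition 'handles select agents' holds; personnel competency assessment 189 days ago vs limit 180 → not met
Not met: 1, 2, 3, 4, 6, 8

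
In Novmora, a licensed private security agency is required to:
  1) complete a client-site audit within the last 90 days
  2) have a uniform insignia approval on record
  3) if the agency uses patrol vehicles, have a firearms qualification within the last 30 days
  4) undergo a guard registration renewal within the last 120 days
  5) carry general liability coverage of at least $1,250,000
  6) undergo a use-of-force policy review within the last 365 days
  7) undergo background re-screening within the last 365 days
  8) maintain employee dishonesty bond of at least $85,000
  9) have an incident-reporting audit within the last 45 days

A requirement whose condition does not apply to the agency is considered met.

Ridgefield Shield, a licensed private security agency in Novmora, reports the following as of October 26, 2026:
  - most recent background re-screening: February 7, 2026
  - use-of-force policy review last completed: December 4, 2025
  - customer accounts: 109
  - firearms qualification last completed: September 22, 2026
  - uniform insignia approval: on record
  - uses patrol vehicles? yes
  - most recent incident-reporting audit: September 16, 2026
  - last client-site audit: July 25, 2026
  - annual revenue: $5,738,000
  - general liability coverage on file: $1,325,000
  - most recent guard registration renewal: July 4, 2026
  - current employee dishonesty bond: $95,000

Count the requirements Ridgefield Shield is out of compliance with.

2

1. client-site audit 93 days ago vs limit 90 → not met
2. uniform insignia approval present → met
3. condition 'uses patrol vehicles' holds; firearms qualification 34 days ago vs limit 30 → not met
4. guard registration renewal 114 days ago vs limit 120 → met
5. general liability coverage $1,325,000 ≥ $1,250,000 → met
6. use-of-force policy review 326 days ago vs limit 365 → met
7. background re-screening 261 days ago vs limit 365 → met
8. employee dishonesty bond $95,000 ≥ $85,000 → met
9. incident-reporting audit 40 days ago vs limit 45 → met
Not met: 2 of 9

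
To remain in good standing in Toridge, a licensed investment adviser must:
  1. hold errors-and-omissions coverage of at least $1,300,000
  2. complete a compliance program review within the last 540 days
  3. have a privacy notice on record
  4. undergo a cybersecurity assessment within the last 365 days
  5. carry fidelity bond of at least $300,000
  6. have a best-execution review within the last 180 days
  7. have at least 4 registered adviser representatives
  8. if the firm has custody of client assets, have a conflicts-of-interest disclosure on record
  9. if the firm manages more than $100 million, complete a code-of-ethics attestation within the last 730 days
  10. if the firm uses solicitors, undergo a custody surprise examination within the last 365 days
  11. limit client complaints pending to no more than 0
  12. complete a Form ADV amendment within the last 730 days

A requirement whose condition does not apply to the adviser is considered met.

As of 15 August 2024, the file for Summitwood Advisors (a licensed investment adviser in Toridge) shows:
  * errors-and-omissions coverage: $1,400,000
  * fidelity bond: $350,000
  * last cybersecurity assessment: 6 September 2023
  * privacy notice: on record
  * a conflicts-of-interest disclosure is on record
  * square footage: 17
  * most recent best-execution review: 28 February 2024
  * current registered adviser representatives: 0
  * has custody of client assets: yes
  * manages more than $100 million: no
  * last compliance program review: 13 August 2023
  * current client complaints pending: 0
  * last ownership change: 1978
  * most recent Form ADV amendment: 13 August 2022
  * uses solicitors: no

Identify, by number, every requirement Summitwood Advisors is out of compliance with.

7, 12

1. errors-and-omissions coverage $1,400,000 ≥ $1,300,000 → met
2. compliance program review 368 days ago vs limit 540 → met
3. privacy notice present → met
4. cybersecurity assessment 344 days ago vs limit 365 → met
5. fidelity bond $350,000 ≥ $300,000 → met
6. best-execution review 169 days ago vs limit 180 → met
7. registered adviser representatives 0 < 4 → not met
8. condition 'has custody of client assets' holds; conflicts-of-interest disclosure present → met
9. condition 'manages more than $100 million' does not hold → requirement n/a → met
10. condition 'uses solicitors' does not hold → requirement n/a → met
11. client complaints pending 0 ≤ 0 → met
12. Form ADV amendment 733 days ago vs limit 730 → not met
Not met: 7, 12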